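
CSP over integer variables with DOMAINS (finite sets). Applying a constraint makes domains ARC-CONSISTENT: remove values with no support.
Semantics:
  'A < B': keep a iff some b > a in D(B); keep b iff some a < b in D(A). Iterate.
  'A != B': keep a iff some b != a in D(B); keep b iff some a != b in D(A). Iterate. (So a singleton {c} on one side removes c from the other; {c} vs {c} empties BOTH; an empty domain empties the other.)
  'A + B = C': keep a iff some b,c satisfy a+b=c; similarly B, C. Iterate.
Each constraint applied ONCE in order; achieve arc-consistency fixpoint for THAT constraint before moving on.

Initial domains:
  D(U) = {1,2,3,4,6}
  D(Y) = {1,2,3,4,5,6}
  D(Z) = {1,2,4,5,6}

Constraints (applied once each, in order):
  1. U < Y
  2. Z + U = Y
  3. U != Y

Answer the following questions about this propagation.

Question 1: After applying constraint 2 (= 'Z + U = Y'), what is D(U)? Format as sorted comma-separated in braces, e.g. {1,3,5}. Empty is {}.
Answer: {1,2,3,4}

Derivation:
Constraint 1 (U < Y) on D(U)={1,2,3,4,6} D(Y)={1,2,3,4,5,6}: U {1,2,3,4,6}->{1,2,3,4}; Y {1,2,3,4,5,6}->{2,3,4,5,6}
Constraint 2 (Z + U = Y) on D(Z)={1,2,4,5,6} D(U)={1,2,3,4} D(Y)={2,3,4,5,6}: Z {1,2,4,5,6}->{1,2,4,5}
So after constraint 2: D(U) = {1,2,3,4}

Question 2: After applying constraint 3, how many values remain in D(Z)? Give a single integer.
Answer: 4

Derivation:
Constraint 1 (U < Y) on D(U)={1,2,3,4,6} D(Y)={1,2,3,4,5,6}: U {1,2,3,4,6}->{1,2,3,4}; Y {1,2,3,4,5,6}->{2,3,4,5,6}
Constraint 2 (Z + U = Y) on D(Z)={1,2,4,5,6} D(U)={1,2,3,4} D(Y)={2,3,4,5,6}: Z {1,2,4,5,6}->{1,2,4,5}
Constraint 3 (U != Y) on D(U)={1,2,3,4} D(Y)={2,3,4,5,6}: no change
So after constraint 3: D(Z)={1,2,4,5}, size = 4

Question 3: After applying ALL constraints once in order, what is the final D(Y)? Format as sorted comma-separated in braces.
Constraint 1 (U < Y) on D(U)={1,2,3,4,6} D(Y)={1,2,3,4,5,6}: U {1,2,3,4,6}->{1,2,3,4}; Y {1,2,3,4,5,6}->{2,3,4,5,6}
Constraint 2 (Z + U = Y) on D(Z)={1,2,4,5,6} D(U)={1,2,3,4} D(Y)={2,3,4,5,6}: Z {1,2,4,5,6}->{1,2,4,5}
Constraint 3 (U != Y) on D(U)={1,2,3,4} D(Y)={2,3,4,5,6}: no change
So after all 3 constraints: D(Y) = {2,3,4,5,6}

Answer: {2,3,4,5,6}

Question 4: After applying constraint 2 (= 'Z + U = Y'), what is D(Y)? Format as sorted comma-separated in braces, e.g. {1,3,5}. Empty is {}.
Answer: {2,3,4,5,6}

Derivation:
Constraint 1 (U < Y) on D(U)={1,2,3,4,6} D(Y)={1,2,3,4,5,6}: U {1,2,3,4,6}->{1,2,3,4}; Y {1,2,3,4,5,6}->{2,3,4,5,6}
Constraint 2 (Z + U = Y) on D(Z)={1,2,4,5,6} D(U)={1,2,3,4} D(Y)={2,3,4,5,6}: Z {1,2,4,5,6}->{1,2,4,5}
So after constraint 2: D(Y) = {2,3,4,5,6}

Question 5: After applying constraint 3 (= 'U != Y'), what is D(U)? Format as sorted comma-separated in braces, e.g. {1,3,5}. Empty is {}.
Answer: {1,2,3,4}

Derivation:
Constraint 1 (U < Y) on D(U)={1,2,3,4,6} D(Y)={1,2,3,4,5,6}: U {1,2,3,4,6}->{1,2,3,4}; Y {1,2,3,4,5,6}->{2,3,4,5,6}
Constraint 2 (Z + U = Y) on D(Z)={1,2,4,5,6} D(U)={1,2,3,4} D(Y)={2,3,4,5,6}: Z {1,2,4,5,6}->{1,2,4,5}
Constraint 3 (U != Y) on D(U)={1,2,3,4} D(Y)={2,3,4,5,6}: no change
So after constraint 3: D(U) = {1,2,3,4}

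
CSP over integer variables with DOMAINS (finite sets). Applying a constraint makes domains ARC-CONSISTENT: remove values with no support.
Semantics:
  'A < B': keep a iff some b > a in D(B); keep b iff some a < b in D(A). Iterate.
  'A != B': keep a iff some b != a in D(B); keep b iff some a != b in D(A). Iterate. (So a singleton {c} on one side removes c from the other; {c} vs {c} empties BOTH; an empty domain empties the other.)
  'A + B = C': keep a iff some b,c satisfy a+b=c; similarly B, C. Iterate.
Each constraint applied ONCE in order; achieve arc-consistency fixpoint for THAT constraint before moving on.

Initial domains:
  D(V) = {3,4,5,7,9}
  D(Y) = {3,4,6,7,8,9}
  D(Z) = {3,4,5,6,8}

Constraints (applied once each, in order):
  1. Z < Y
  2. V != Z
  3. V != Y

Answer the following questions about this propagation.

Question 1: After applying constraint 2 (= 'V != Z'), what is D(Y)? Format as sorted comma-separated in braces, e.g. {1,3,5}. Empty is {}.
Constraint 1 (Z < Y) on D(Z)={3,4,5,6,8} D(Y)={3,4,6,7,8,9}: Y {3,4,6,7,8,9}->{4,6,7,8,9}
Constraint 2 (V != Z) on D(V)={3,4,5,7,9} D(Z)={3,4,5,6,8}: no change
So after constraint 2: D(Y) = {4,6,7,8,9}

Answer: {4,6,7,8,9}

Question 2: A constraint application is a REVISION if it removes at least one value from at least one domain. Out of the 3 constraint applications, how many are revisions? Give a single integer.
Answer: 1

Derivation:
Constraint 1 (Z < Y) on D(Z)={3,4,5,6,8} D(Y)={3,4,6,7,8,9}: Y {3,4,6,7,8,9}->{4,6,7,8,9} => REVISION
Constraint 2 (V != Z) on D(V)={3,4,5,7,9} D(Z)={3,4,5,6,8}: no change => not a revision
Constraint 3 (V != Y) on D(V)={3,4,5,7,9} D(Y)={4,6,7,8,9}: no change => not a revision
Total revisions = 1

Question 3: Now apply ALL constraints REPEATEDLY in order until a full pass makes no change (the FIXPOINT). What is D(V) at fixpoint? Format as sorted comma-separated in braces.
Answer: {3,4,5,7,9}

Derivation:
pass 0 (initial): D(V)={3,4,5,7,9}
pass 1: Y {3,4,6,7,8,9}->{4,6,7,8,9}
pass 2: no change
Fixpoint after 2 passes: D(V) = {3,4,5,7,9}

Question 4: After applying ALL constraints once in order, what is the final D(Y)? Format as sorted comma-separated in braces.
Constraint 1 (Z < Y) on D(Z)={3,4,5,6,8} D(Y)={3,4,6,7,8,9}: Y {3,4,6,7,8,9}->{4,6,7,8,9}
Constraint 2 (V != Z) on D(V)={3,4,5,7,9} D(Z)={3,4,5,6,8}: no change
Constraint 3 (V != Y) on D(V)={3,4,5,7,9} D(Y)={4,6,7,8,9}: no change
So after all 3 constraints: D(Y) = {4,6,7,8,9}

Answer: {4,6,7,8,9}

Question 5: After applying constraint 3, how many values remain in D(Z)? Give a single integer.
Answer: 5

Derivation:
Constraint 1 (Z < Y) on D(Z)={3,4,5,6,8} D(Y)={3,4,6,7,8,9}: Y {3,4,6,7,8,9}->{4,6,7,8,9}
Constraint 2 (V != Z) on D(V)={3,4,5,7,9} D(Z)={3,4,5,6,8}: no change
Constraint 3 (V != Y) on D(V)={3,4,5,7,9} D(Y)={4,6,7,8,9}: no change
So after constraint 3: D(Z)={3,4,5,6,8}, size = 5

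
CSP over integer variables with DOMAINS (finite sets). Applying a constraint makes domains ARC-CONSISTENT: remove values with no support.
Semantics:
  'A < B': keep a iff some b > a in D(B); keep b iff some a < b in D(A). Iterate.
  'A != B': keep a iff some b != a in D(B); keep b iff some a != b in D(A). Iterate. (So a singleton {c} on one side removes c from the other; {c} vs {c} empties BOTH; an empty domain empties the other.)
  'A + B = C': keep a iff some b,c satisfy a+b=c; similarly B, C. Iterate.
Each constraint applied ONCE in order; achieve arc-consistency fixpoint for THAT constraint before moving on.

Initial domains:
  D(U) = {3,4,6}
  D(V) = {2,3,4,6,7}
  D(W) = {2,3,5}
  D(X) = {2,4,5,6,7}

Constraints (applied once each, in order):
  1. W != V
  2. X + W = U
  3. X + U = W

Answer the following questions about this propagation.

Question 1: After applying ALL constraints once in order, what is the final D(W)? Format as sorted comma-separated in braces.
Constraint 1 (W != V) on D(W)={2,3,5} D(V)={2,3,4,6,7}: no change
Constraint 2 (X + W = U) on D(X)={2,4,5,6,7} D(W)={2,3,5} D(U)={3,4,6}: X {2,4,5,6,7}->{2,4}; W {2,3,5}->{2}; U {3,4,6}->{4,6}
Constraint 3 (X + U = W) on D(X)={2,4} D(U)={4,6} D(W)={2}: X {2,4}->{}; U {4,6}->{}; W {2}->{}
So after all 3 constraints: D(W) = {}

Answer: {}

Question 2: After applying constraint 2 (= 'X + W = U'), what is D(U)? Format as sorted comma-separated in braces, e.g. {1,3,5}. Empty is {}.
Answer: {4,6}

Derivation:
Constraint 1 (W != V) on D(W)={2,3,5} D(V)={2,3,4,6,7}: no change
Constraint 2 (X + W = U) on D(X)={2,4,5,6,7} D(W)={2,3,5} D(U)={3,4,6}: X {2,4,5,6,7}->{2,4}; W {2,3,5}->{2}; U {3,4,6}->{4,6}
So after constraint 2: D(U) = {4,6}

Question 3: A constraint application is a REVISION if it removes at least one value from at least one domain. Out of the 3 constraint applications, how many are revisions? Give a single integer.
Constraint 1 (W != V) on D(W)={2,3,5} D(V)={2,3,4,6,7}: no change => not a revision
Constraint 2 (X + W = U) on D(X)={2,4,5,6,7} D(W)={2,3,5} D(U)={3,4,6}: X {2,4,5,6,7}->{2,4}; W {2,3,5}->{2}; U {3,4,6}->{4,6} => REVISION
Constraint 3 (X + U = W) on D(X)={2,4} D(U)={4,6} D(W)={2}: X {2,4}->{}; U {4,6}->{}; W {2}->{} => REVISION
Total revisions = 2

Answer: 2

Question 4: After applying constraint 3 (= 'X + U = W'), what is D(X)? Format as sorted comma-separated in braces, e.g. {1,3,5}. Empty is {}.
Constraint 1 (W != V) on D(W)={2,3,5} D(V)={2,3,4,6,7}: no change
Constraint 2 (X + W = U) on D(X)={2,4,5,6,7} D(W)={2,3,5} D(U)={3,4,6}: X {2,4,5,6,7}->{2,4}; W {2,3,5}->{2}; U {3,4,6}->{4,6}
Constraint 3 (X + U = W) on D(X)={2,4} D(U)={4,6} D(W)={2}: X {2,4}->{}; U {4,6}->{}; W {2}->{}
So after constraint 3: D(X) = {}

Answer: {}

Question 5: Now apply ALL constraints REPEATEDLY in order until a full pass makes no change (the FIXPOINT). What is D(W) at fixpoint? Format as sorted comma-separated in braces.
pass 0 (initial): D(W)={2,3,5}
pass 1: U {3,4,6}->{}; W {2,3,5}->{}; X {2,4,5,6,7}->{}
pass 2: V {2,3,4,6,7}->{}
pass 3: no change
Fixpoint after 3 passes: D(W) = {}

Answer: {}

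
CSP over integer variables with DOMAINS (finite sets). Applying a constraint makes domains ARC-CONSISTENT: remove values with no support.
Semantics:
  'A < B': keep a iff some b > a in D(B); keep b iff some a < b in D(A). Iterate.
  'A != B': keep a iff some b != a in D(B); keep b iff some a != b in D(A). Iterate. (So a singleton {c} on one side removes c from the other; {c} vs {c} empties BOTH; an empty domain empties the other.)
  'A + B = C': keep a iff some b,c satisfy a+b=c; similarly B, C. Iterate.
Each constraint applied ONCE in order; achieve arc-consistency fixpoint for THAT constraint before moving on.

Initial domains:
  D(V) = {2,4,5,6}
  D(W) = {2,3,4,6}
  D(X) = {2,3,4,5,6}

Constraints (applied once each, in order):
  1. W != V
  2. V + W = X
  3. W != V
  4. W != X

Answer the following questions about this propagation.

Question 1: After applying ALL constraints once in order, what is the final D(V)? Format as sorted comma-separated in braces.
Constraint 1 (W != V) on D(W)={2,3,4,6} D(V)={2,4,5,6}: no change
Constraint 2 (V + W = X) on D(V)={2,4,5,6} D(W)={2,3,4,6} D(X)={2,3,4,5,6}: V {2,4,5,6}->{2,4}; W {2,3,4,6}->{2,3,4}; X {2,3,4,5,6}->{4,5,6}
Constraint 3 (W != V) on D(W)={2,3,4} D(V)={2,4}: no change
Constraint 4 (W != X) on D(W)={2,3,4} D(X)={4,5,6}: no change
So after all 4 constraints: D(V) = {2,4}

Answer: {2,4}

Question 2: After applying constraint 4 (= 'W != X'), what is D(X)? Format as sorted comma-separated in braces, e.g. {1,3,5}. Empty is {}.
Constraint 1 (W != V) on D(W)={2,3,4,6} D(V)={2,4,5,6}: no change
Constraint 2 (V + W = X) on D(V)={2,4,5,6} D(W)={2,3,4,6} D(X)={2,3,4,5,6}: V {2,4,5,6}->{2,4}; W {2,3,4,6}->{2,3,4}; X {2,3,4,5,6}->{4,5,6}
Constraint 3 (W != V) on D(W)={2,3,4} D(V)={2,4}: no change
Constraint 4 (W != X) on D(W)={2,3,4} D(X)={4,5,6}: no change
So after constraint 4: D(X) = {4,5,6}

Answer: {4,5,6}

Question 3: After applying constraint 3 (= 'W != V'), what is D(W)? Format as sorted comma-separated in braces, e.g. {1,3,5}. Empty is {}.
Constraint 1 (W != V) on D(W)={2,3,4,6} D(V)={2,4,5,6}: no change
Constraint 2 (V + W = X) on D(V)={2,4,5,6} D(W)={2,3,4,6} D(X)={2,3,4,5,6}: V {2,4,5,6}->{2,4}; W {2,3,4,6}->{2,3,4}; X {2,3,4,5,6}->{4,5,6}
Constraint 3 (W != V) on D(W)={2,3,4} D(V)={2,4}: no change
So after constraint 3: D(W) = {2,3,4}

Answer: {2,3,4}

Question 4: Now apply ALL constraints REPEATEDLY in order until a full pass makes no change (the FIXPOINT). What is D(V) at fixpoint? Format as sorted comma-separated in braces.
Answer: {2,4}

Derivation:
pass 0 (initial): D(V)={2,4,5,6}
pass 1: V {2,4,5,6}->{2,4}; W {2,3,4,6}->{2,3,4}; X {2,3,4,5,6}->{4,5,6}
pass 2: no change
Fixpoint after 2 passes: D(V) = {2,4}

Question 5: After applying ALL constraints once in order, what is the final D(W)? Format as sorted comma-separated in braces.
Answer: {2,3,4}

Derivation:
Constraint 1 (W != V) on D(W)={2,3,4,6} D(V)={2,4,5,6}: no change
Constraint 2 (V + W = X) on D(V)={2,4,5,6} D(W)={2,3,4,6} D(X)={2,3,4,5,6}: V {2,4,5,6}->{2,4}; W {2,3,4,6}->{2,3,4}; X {2,3,4,5,6}->{4,5,6}
Constraint 3 (W != V) on D(W)={2,3,4} D(V)={2,4}: no change
Constraint 4 (W != X) on D(W)={2,3,4} D(X)={4,5,6}: no change
So after all 4 constraints: D(W) = {2,3,4}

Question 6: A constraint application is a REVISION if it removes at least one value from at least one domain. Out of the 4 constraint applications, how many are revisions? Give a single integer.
Answer: 1

Derivation:
Constraint 1 (W != V) on D(W)={2,3,4,6} D(V)={2,4,5,6}: no change => not a revision
Constraint 2 (V + W = X) on D(V)={2,4,5,6} D(W)={2,3,4,6} D(X)={2,3,4,5,6}: V {2,4,5,6}->{2,4}; W {2,3,4,6}->{2,3,4}; X {2,3,4,5,6}->{4,5,6} => REVISION
Constraint 3 (W != V) on D(W)={2,3,4} D(V)={2,4}: no change => not a revision
Constraint 4 (W != X) on D(W)={2,3,4} D(X)={4,5,6}: no change => not a revision
Total revisions = 1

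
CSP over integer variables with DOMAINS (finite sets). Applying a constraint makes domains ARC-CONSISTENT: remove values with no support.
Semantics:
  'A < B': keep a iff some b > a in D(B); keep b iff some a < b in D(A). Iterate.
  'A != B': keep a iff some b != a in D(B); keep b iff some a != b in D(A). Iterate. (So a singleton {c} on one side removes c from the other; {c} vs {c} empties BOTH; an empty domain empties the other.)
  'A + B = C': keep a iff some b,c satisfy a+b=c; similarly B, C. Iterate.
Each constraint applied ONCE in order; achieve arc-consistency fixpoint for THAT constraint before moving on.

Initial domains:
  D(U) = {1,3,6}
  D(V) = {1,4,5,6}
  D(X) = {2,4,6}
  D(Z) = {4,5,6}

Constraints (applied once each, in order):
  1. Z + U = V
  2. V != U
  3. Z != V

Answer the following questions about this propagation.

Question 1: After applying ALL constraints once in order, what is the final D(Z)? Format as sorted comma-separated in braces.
Answer: {4,5}

Derivation:
Constraint 1 (Z + U = V) on D(Z)={4,5,6} D(U)={1,3,6} D(V)={1,4,5,6}: Z {4,5,6}->{4,5}; U {1,3,6}->{1}; V {1,4,5,6}->{5,6}
Constraint 2 (V != U) on D(V)={5,6} D(U)={1}: no change
Constraint 3 (Z != V) on D(Z)={4,5} D(V)={5,6}: no change
So after all 3 constraints: D(Z) = {4,5}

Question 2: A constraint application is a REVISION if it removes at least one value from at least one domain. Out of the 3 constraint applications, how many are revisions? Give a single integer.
Answer: 1

Derivation:
Constraint 1 (Z + U = V) on D(Z)={4,5,6} D(U)={1,3,6} D(V)={1,4,5,6}: Z {4,5,6}->{4,5}; U {1,3,6}->{1}; V {1,4,5,6}->{5,6} => REVISION
Constraint 2 (V != U) on D(V)={5,6} D(U)={1}: no change => not a revision
Constraint 3 (Z != V) on D(Z)={4,5} D(V)={5,6}: no change => not a revision
Total revisions = 1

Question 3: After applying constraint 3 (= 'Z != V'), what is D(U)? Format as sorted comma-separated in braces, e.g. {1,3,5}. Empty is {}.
Constraint 1 (Z + U = V) on D(Z)={4,5,6} D(U)={1,3,6} D(V)={1,4,5,6}: Z {4,5,6}->{4,5}; U {1,3,6}->{1}; V {1,4,5,6}->{5,6}
Constraint 2 (V != U) on D(V)={5,6} D(U)={1}: no change
Constraint 3 (Z != V) on D(Z)={4,5} D(V)={5,6}: no change
So after constraint 3: D(U) = {1}

Answer: {1}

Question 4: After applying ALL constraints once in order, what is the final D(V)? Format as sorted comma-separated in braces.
Answer: {5,6}

Derivation:
Constraint 1 (Z + U = V) on D(Z)={4,5,6} D(U)={1,3,6} D(V)={1,4,5,6}: Z {4,5,6}->{4,5}; U {1,3,6}->{1}; V {1,4,5,6}->{5,6}
Constraint 2 (V != U) on D(V)={5,6} D(U)={1}: no change
Constraint 3 (Z != V) on D(Z)={4,5} D(V)={5,6}: no change
So after all 3 constraints: D(V) = {5,6}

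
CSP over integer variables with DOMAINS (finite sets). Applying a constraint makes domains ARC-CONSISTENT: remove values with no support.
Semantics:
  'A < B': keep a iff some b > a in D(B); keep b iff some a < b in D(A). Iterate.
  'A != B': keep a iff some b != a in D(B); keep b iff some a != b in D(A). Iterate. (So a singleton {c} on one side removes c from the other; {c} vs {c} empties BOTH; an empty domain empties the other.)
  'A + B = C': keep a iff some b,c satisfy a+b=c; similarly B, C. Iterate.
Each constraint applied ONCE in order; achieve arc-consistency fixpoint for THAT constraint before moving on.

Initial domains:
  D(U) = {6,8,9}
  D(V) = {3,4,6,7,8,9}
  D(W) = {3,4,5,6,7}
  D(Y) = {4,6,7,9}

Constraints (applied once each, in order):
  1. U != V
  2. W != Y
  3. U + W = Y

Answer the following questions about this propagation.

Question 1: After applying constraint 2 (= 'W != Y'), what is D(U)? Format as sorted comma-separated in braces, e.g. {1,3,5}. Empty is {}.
Constraint 1 (U != V) on D(U)={6,8,9} D(V)={3,4,6,7,8,9}: no change
Constraint 2 (W != Y) on D(W)={3,4,5,6,7} D(Y)={4,6,7,9}: no change
So after constraint 2: D(U) = {6,8,9}

Answer: {6,8,9}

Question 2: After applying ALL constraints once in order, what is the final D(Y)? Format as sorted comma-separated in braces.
Answer: {9}

Derivation:
Constraint 1 (U != V) on D(U)={6,8,9} D(V)={3,4,6,7,8,9}: no change
Constraint 2 (W != Y) on D(W)={3,4,5,6,7} D(Y)={4,6,7,9}: no change
Constraint 3 (U + W = Y) on D(U)={6,8,9} D(W)={3,4,5,6,7} D(Y)={4,6,7,9}: U {6,8,9}->{6}; W {3,4,5,6,7}->{3}; Y {4,6,7,9}->{9}
So after all 3 constraints: D(Y) = {9}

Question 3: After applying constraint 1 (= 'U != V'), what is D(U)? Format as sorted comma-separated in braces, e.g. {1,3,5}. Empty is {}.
Constraint 1 (U != V) on D(U)={6,8,9} D(V)={3,4,6,7,8,9}: no change
So after constraint 1: D(U) = {6,8,9}

Answer: {6,8,9}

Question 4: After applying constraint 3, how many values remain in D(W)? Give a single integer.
Answer: 1

Derivation:
Constraint 1 (U != V) on D(U)={6,8,9} D(V)={3,4,6,7,8,9}: no change
Constraint 2 (W != Y) on D(W)={3,4,5,6,7} D(Y)={4,6,7,9}: no change
Constraint 3 (U + W = Y) on D(U)={6,8,9} D(W)={3,4,5,6,7} D(Y)={4,6,7,9}: U {6,8,9}->{6}; W {3,4,5,6,7}->{3}; Y {4,6,7,9}->{9}
So after constraint 3: D(W)={3}, size = 1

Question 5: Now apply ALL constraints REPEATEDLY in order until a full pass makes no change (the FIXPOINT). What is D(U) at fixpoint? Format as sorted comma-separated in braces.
Answer: {6}

Derivation:
pass 0 (initial): D(U)={6,8,9}
pass 1: U {6,8,9}->{6}; W {3,4,5,6,7}->{3}; Y {4,6,7,9}->{9}
pass 2: V {3,4,6,7,8,9}->{3,4,7,8,9}
pass 3: no change
Fixpoint after 3 passes: D(U) = {6}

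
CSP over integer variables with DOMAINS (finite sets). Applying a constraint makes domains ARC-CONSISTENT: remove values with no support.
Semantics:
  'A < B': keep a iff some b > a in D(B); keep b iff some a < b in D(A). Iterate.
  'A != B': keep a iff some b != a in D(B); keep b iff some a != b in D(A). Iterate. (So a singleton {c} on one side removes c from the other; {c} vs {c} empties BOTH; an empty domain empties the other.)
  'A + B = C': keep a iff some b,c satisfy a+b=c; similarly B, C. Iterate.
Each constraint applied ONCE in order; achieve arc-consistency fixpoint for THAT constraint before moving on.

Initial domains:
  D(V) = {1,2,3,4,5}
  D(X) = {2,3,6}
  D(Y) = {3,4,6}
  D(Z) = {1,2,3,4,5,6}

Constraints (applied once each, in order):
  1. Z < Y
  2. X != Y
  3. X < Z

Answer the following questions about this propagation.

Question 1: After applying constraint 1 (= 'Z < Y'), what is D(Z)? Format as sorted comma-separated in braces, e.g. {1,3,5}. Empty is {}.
Constraint 1 (Z < Y) on D(Z)={1,2,3,4,5,6} D(Y)={3,4,6}: Z {1,2,3,4,5,6}->{1,2,3,4,5}
So after constraint 1: D(Z) = {1,2,3,4,5}

Answer: {1,2,3,4,5}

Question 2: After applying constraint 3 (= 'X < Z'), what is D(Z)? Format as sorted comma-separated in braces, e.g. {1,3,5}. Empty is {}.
Answer: {3,4,5}

Derivation:
Constraint 1 (Z < Y) on D(Z)={1,2,3,4,5,6} D(Y)={3,4,6}: Z {1,2,3,4,5,6}->{1,2,3,4,5}
Constraint 2 (X != Y) on D(X)={2,3,6} D(Y)={3,4,6}: no change
Constraint 3 (X < Z) on D(X)={2,3,6} D(Z)={1,2,3,4,5}: X {2,3,6}->{2,3}; Z {1,2,3,4,5}->{3,4,5}
So after constraint 3: D(Z) = {3,4,5}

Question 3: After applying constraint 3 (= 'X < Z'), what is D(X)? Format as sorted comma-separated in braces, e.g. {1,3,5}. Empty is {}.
Answer: {2,3}

Derivation:
Constraint 1 (Z < Y) on D(Z)={1,2,3,4,5,6} D(Y)={3,4,6}: Z {1,2,3,4,5,6}->{1,2,3,4,5}
Constraint 2 (X != Y) on D(X)={2,3,6} D(Y)={3,4,6}: no change
Constraint 3 (X < Z) on D(X)={2,3,6} D(Z)={1,2,3,4,5}: X {2,3,6}->{2,3}; Z {1,2,3,4,5}->{3,4,5}
So after constraint 3: D(X) = {2,3}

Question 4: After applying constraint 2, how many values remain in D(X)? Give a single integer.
Constraint 1 (Z < Y) on D(Z)={1,2,3,4,5,6} D(Y)={3,4,6}: Z {1,2,3,4,5,6}->{1,2,3,4,5}
Constraint 2 (X != Y) on D(X)={2,3,6} D(Y)={3,4,6}: no change
So after constraint 2: D(X)={2,3,6}, size = 3

Answer: 3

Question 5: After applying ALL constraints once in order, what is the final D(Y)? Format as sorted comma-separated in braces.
Answer: {3,4,6}

Derivation:
Constraint 1 (Z < Y) on D(Z)={1,2,3,4,5,6} D(Y)={3,4,6}: Z {1,2,3,4,5,6}->{1,2,3,4,5}
Constraint 2 (X != Y) on D(X)={2,3,6} D(Y)={3,4,6}: no change
Constraint 3 (X < Z) on D(X)={2,3,6} D(Z)={1,2,3,4,5}: X {2,3,6}->{2,3}; Z {1,2,3,4,5}->{3,4,5}
So after all 3 constraints: D(Y) = {3,4,6}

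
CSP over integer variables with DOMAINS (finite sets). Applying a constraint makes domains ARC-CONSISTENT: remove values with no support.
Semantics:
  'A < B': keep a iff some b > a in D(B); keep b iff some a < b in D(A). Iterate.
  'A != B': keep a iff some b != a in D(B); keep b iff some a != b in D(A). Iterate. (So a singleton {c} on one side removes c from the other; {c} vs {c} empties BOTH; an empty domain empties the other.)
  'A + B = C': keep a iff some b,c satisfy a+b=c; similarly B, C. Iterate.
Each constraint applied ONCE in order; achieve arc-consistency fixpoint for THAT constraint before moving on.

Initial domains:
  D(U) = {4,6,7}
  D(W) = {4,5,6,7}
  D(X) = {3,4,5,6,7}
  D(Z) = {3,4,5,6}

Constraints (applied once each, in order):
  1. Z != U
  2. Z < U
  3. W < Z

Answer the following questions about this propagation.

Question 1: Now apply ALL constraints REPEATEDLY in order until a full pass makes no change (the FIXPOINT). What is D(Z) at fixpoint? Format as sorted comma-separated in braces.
pass 0 (initial): D(Z)={3,4,5,6}
pass 1: W {4,5,6,7}->{4,5}; Z {3,4,5,6}->{5,6}
pass 2: U {4,6,7}->{6,7}
pass 3: no change
Fixpoint after 3 passes: D(Z) = {5,6}

Answer: {5,6}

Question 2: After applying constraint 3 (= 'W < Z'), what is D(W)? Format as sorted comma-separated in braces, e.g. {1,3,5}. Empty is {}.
Answer: {4,5}

Derivation:
Constraint 1 (Z != U) on D(Z)={3,4,5,6} D(U)={4,6,7}: no change
Constraint 2 (Z < U) on D(Z)={3,4,5,6} D(U)={4,6,7}: no change
Constraint 3 (W < Z) on D(W)={4,5,6,7} D(Z)={3,4,5,6}: W {4,5,6,7}->{4,5}; Z {3,4,5,6}->{5,6}
So after constraint 3: D(W) = {4,5}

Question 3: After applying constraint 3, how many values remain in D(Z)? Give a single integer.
Answer: 2

Derivation:
Constraint 1 (Z != U) on D(Z)={3,4,5,6} D(U)={4,6,7}: no change
Constraint 2 (Z < U) on D(Z)={3,4,5,6} D(U)={4,6,7}: no change
Constraint 3 (W < Z) on D(W)={4,5,6,7} D(Z)={3,4,5,6}: W {4,5,6,7}->{4,5}; Z {3,4,5,6}->{5,6}
So after constraint 3: D(Z)={5,6}, size = 2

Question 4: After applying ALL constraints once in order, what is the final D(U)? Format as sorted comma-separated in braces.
Constraint 1 (Z != U) on D(Z)={3,4,5,6} D(U)={4,6,7}: no change
Constraint 2 (Z < U) on D(Z)={3,4,5,6} D(U)={4,6,7}: no change
Constraint 3 (W < Z) on D(W)={4,5,6,7} D(Z)={3,4,5,6}: W {4,5,6,7}->{4,5}; Z {3,4,5,6}->{5,6}
So after all 3 constraints: D(U) = {4,6,7}

Answer: {4,6,7}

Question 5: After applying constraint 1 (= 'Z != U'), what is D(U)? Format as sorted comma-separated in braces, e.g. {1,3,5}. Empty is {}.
Constraint 1 (Z != U) on D(Z)={3,4,5,6} D(U)={4,6,7}: no change
So after constraint 1: D(U) = {4,6,7}

Answer: {4,6,7}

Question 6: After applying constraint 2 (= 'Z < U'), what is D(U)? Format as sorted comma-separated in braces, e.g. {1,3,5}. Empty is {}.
Answer: {4,6,7}

Derivation:
Constraint 1 (Z != U) on D(Z)={3,4,5,6} D(U)={4,6,7}: no change
Constraint 2 (Z < U) on D(Z)={3,4,5,6} D(U)={4,6,7}: no change
So after constraint 2: D(U) = {4,6,7}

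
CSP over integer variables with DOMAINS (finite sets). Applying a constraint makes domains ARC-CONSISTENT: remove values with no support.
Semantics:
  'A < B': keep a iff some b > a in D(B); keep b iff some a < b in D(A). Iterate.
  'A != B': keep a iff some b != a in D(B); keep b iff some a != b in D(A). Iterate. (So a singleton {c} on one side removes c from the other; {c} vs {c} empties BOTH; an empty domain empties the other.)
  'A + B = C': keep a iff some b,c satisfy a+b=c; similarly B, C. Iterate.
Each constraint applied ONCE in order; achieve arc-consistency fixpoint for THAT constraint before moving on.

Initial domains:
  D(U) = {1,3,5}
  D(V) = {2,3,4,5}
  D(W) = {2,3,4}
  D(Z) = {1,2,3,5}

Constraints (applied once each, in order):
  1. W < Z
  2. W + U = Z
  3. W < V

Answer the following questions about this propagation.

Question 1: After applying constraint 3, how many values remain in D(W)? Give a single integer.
Answer: 2

Derivation:
Constraint 1 (W < Z) on D(W)={2,3,4} D(Z)={1,2,3,5}: Z {1,2,3,5}->{3,5}
Constraint 2 (W + U = Z) on D(W)={2,3,4} D(U)={1,3,5} D(Z)={3,5}: W {2,3,4}->{2,4}; U {1,3,5}->{1,3}
Constraint 3 (W < V) on D(W)={2,4} D(V)={2,3,4,5}: V {2,3,4,5}->{3,4,5}
So after constraint 3: D(W)={2,4}, size = 2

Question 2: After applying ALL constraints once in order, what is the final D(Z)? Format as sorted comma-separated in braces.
Answer: {3,5}

Derivation:
Constraint 1 (W < Z) on D(W)={2,3,4} D(Z)={1,2,3,5}: Z {1,2,3,5}->{3,5}
Constraint 2 (W + U = Z) on D(W)={2,3,4} D(U)={1,3,5} D(Z)={3,5}: W {2,3,4}->{2,4}; U {1,3,5}->{1,3}
Constraint 3 (W < V) on D(W)={2,4} D(V)={2,3,4,5}: V {2,3,4,5}->{3,4,5}
So after all 3 constraints: D(Z) = {3,5}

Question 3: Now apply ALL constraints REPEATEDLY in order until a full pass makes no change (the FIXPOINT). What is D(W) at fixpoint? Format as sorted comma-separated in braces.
Answer: {2,4}

Derivation:
pass 0 (initial): D(W)={2,3,4}
pass 1: U {1,3,5}->{1,3}; V {2,3,4,5}->{3,4,5}; W {2,3,4}->{2,4}; Z {1,2,3,5}->{3,5}
pass 2: no change
Fixpoint after 2 passes: D(W) = {2,4}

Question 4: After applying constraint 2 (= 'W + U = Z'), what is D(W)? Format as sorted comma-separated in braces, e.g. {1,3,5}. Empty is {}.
Answer: {2,4}

Derivation:
Constraint 1 (W < Z) on D(W)={2,3,4} D(Z)={1,2,3,5}: Z {1,2,3,5}->{3,5}
Constraint 2 (W + U = Z) on D(W)={2,3,4} D(U)={1,3,5} D(Z)={3,5}: W {2,3,4}->{2,4}; U {1,3,5}->{1,3}
So after constraint 2: D(W) = {2,4}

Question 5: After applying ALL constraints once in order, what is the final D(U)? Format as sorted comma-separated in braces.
Answer: {1,3}

Derivation:
Constraint 1 (W < Z) on D(W)={2,3,4} D(Z)={1,2,3,5}: Z {1,2,3,5}->{3,5}
Constraint 2 (W + U = Z) on D(W)={2,3,4} D(U)={1,3,5} D(Z)={3,5}: W {2,3,4}->{2,4}; U {1,3,5}->{1,3}
Constraint 3 (W < V) on D(W)={2,4} D(V)={2,3,4,5}: V {2,3,4,5}->{3,4,5}
So after all 3 constraints: D(U) = {1,3}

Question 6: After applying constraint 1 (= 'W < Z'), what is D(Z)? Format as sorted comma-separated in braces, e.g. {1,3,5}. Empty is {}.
Constraint 1 (W < Z) on D(W)={2,3,4} D(Z)={1,2,3,5}: Z {1,2,3,5}->{3,5}
So after constraint 1: D(Z) = {3,5}

Answer: {3,5}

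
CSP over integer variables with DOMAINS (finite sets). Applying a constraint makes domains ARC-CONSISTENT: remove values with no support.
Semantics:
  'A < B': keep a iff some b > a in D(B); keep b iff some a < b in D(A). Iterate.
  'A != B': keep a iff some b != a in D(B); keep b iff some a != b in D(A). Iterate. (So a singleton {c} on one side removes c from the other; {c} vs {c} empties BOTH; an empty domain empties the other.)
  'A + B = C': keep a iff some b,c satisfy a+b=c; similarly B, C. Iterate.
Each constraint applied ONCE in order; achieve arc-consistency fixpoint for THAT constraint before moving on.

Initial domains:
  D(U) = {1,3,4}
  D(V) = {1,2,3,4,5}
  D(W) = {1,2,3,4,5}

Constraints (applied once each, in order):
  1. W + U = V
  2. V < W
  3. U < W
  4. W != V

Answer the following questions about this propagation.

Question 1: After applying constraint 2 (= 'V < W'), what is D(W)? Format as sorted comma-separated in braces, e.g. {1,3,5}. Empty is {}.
Constraint 1 (W + U = V) on D(W)={1,2,3,4,5} D(U)={1,3,4} D(V)={1,2,3,4,5}: W {1,2,3,4,5}->{1,2,3,4}; V {1,2,3,4,5}->{2,3,4,5}
Constraint 2 (V < W) on D(V)={2,3,4,5} D(W)={1,2,3,4}: V {2,3,4,5}->{2,3}; W {1,2,3,4}->{3,4}
So after constraint 2: D(W) = {3,4}

Answer: {3,4}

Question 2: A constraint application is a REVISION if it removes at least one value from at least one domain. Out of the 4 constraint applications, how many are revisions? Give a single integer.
Constraint 1 (W + U = V) on D(W)={1,2,3,4,5} D(U)={1,3,4} D(V)={1,2,3,4,5}: W {1,2,3,4,5}->{1,2,3,4}; V {1,2,3,4,5}->{2,3,4,5} => REVISION
Constraint 2 (V < W) on D(V)={2,3,4,5} D(W)={1,2,3,4}: V {2,3,4,5}->{2,3}; W {1,2,3,4}->{3,4} => REVISION
Constraint 3 (U < W) on D(U)={1,3,4} D(W)={3,4}: U {1,3,4}->{1,3} => REVISION
Constraint 4 (W != V) on D(W)={3,4} D(V)={2,3}: no change => not a revision
Total revisions = 3

Answer: 3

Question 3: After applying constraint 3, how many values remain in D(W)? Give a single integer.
Constraint 1 (W + U = V) on D(W)={1,2,3,4,5} D(U)={1,3,4} D(V)={1,2,3,4,5}: W {1,2,3,4,5}->{1,2,3,4}; V {1,2,3,4,5}->{2,3,4,5}
Constraint 2 (V < W) on D(V)={2,3,4,5} D(W)={1,2,3,4}: V {2,3,4,5}->{2,3}; W {1,2,3,4}->{3,4}
Constraint 3 (U < W) on D(U)={1,3,4} D(W)={3,4}: U {1,3,4}->{1,3}
So after constraint 3: D(W)={3,4}, size = 2

Answer: 2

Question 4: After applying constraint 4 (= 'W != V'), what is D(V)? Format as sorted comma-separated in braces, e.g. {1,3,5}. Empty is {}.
Constraint 1 (W + U = V) on D(W)={1,2,3,4,5} D(U)={1,3,4} D(V)={1,2,3,4,5}: W {1,2,3,4,5}->{1,2,3,4}; V {1,2,3,4,5}->{2,3,4,5}
Constraint 2 (V < W) on D(V)={2,3,4,5} D(W)={1,2,3,4}: V {2,3,4,5}->{2,3}; W {1,2,3,4}->{3,4}
Constraint 3 (U < W) on D(U)={1,3,4} D(W)={3,4}: U {1,3,4}->{1,3}
Constraint 4 (W != V) on D(W)={3,4} D(V)={2,3}: no change
So after constraint 4: D(V) = {2,3}

Answer: {2,3}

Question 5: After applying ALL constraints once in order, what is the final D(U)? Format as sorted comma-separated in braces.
Answer: {1,3}

Derivation:
Constraint 1 (W + U = V) on D(W)={1,2,3,4,5} D(U)={1,3,4} D(V)={1,2,3,4,5}: W {1,2,3,4,5}->{1,2,3,4}; V {1,2,3,4,5}->{2,3,4,5}
Constraint 2 (V < W) on D(V)={2,3,4,5} D(W)={1,2,3,4}: V {2,3,4,5}->{2,3}; W {1,2,3,4}->{3,4}
Constraint 3 (U < W) on D(U)={1,3,4} D(W)={3,4}: U {1,3,4}->{1,3}
Constraint 4 (W != V) on D(W)={3,4} D(V)={2,3}: no change
So after all 4 constraints: D(U) = {1,3}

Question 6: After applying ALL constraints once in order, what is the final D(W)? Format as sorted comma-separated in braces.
Answer: {3,4}

Derivation:
Constraint 1 (W + U = V) on D(W)={1,2,3,4,5} D(U)={1,3,4} D(V)={1,2,3,4,5}: W {1,2,3,4,5}->{1,2,3,4}; V {1,2,3,4,5}->{2,3,4,5}
Constraint 2 (V < W) on D(V)={2,3,4,5} D(W)={1,2,3,4}: V {2,3,4,5}->{2,3}; W {1,2,3,4}->{3,4}
Constraint 3 (U < W) on D(U)={1,3,4} D(W)={3,4}: U {1,3,4}->{1,3}
Constraint 4 (W != V) on D(W)={3,4} D(V)={2,3}: no change
So after all 4 constraints: D(W) = {3,4}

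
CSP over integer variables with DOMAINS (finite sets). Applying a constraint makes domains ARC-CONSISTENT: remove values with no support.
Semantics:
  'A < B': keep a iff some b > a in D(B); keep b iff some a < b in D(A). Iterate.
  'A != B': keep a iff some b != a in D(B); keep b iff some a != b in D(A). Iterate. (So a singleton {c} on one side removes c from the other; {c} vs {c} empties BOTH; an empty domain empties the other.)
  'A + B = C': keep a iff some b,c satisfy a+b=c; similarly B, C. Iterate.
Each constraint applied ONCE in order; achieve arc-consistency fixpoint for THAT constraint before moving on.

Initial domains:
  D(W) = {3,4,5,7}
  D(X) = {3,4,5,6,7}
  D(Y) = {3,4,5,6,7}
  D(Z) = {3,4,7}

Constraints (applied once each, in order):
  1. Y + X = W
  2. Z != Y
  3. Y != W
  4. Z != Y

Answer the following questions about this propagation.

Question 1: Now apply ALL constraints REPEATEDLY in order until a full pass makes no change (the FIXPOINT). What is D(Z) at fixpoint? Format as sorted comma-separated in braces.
pass 0 (initial): D(Z)={3,4,7}
pass 1: W {3,4,5,7}->{7}; X {3,4,5,6,7}->{3,4}; Y {3,4,5,6,7}->{3,4}
pass 2: no change
Fixpoint after 2 passes: D(Z) = {3,4,7}

Answer: {3,4,7}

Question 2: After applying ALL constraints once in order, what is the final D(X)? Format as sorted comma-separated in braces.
Constraint 1 (Y + X = W) on D(Y)={3,4,5,6,7} D(X)={3,4,5,6,7} D(W)={3,4,5,7}: Y {3,4,5,6,7}->{3,4}; X {3,4,5,6,7}->{3,4}; W {3,4,5,7}->{7}
Constraint 2 (Z != Y) on D(Z)={3,4,7} D(Y)={3,4}: no change
Constraint 3 (Y != W) on D(Y)={3,4} D(W)={7}: no change
Constraint 4 (Z != Y) on D(Z)={3,4,7} D(Y)={3,4}: no change
So after all 4 constraints: D(X) = {3,4}

Answer: {3,4}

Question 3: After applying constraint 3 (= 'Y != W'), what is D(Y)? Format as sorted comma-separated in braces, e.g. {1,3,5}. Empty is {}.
Answer: {3,4}

Derivation:
Constraint 1 (Y + X = W) on D(Y)={3,4,5,6,7} D(X)={3,4,5,6,7} D(W)={3,4,5,7}: Y {3,4,5,6,7}->{3,4}; X {3,4,5,6,7}->{3,4}; W {3,4,5,7}->{7}
Constraint 2 (Z != Y) on D(Z)={3,4,7} D(Y)={3,4}: no change
Constraint 3 (Y != W) on D(Y)={3,4} D(W)={7}: no change
So after constraint 3: D(Y) = {3,4}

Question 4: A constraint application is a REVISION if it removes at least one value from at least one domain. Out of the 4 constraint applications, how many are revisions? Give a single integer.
Constraint 1 (Y + X = W) on D(Y)={3,4,5,6,7} D(X)={3,4,5,6,7} D(W)={3,4,5,7}: Y {3,4,5,6,7}->{3,4}; X {3,4,5,6,7}->{3,4}; W {3,4,5,7}->{7} => REVISION
Constraint 2 (Z != Y) on D(Z)={3,4,7} D(Y)={3,4}: no change => not a revision
Constraint 3 (Y != W) on D(Y)={3,4} D(W)={7}: no change => not a revision
Constraint 4 (Z != Y) on D(Z)={3,4,7} D(Y)={3,4}: no change => not a revision
Total revisions = 1

Answer: 1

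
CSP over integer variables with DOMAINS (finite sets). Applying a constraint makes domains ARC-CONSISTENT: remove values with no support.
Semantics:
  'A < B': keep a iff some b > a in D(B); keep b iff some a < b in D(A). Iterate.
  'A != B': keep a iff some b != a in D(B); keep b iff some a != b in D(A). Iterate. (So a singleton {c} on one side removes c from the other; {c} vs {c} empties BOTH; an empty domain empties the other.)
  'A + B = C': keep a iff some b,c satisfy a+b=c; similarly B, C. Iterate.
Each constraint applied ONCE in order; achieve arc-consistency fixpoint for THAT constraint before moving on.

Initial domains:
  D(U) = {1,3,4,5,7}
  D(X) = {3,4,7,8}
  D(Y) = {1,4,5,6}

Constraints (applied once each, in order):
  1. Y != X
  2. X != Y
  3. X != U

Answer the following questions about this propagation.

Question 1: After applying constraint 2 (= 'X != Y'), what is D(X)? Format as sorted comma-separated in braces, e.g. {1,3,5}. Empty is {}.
Answer: {3,4,7,8}

Derivation:
Constraint 1 (Y != X) on D(Y)={1,4,5,6} D(X)={3,4,7,8}: no change
Constraint 2 (X != Y) on D(X)={3,4,7,8} D(Y)={1,4,5,6}: no change
So after constraint 2: D(X) = {3,4,7,8}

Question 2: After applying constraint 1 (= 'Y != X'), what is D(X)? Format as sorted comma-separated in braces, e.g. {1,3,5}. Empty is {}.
Constraint 1 (Y != X) on D(Y)={1,4,5,6} D(X)={3,4,7,8}: no change
So after constraint 1: D(X) = {3,4,7,8}

Answer: {3,4,7,8}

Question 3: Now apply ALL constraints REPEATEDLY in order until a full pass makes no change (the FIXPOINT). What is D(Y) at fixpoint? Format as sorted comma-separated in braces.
pass 0 (initial): D(Y)={1,4,5,6}
pass 1: no change
Fixpoint after 1 passes: D(Y) = {1,4,5,6}

Answer: {1,4,5,6}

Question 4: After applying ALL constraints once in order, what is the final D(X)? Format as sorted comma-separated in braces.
Answer: {3,4,7,8}

Derivation:
Constraint 1 (Y != X) on D(Y)={1,4,5,6} D(X)={3,4,7,8}: no change
Constraint 2 (X != Y) on D(X)={3,4,7,8} D(Y)={1,4,5,6}: no change
Constraint 3 (X != U) on D(X)={3,4,7,8} D(U)={1,3,4,5,7}: no change
So after all 3 constraints: D(X) = {3,4,7,8}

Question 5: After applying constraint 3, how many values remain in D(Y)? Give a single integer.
Constraint 1 (Y != X) on D(Y)={1,4,5,6} D(X)={3,4,7,8}: no change
Constraint 2 (X != Y) on D(X)={3,4,7,8} D(Y)={1,4,5,6}: no change
Constraint 3 (X != U) on D(X)={3,4,7,8} D(U)={1,3,4,5,7}: no change
So after constraint 3: D(Y)={1,4,5,6}, size = 4

Answer: 4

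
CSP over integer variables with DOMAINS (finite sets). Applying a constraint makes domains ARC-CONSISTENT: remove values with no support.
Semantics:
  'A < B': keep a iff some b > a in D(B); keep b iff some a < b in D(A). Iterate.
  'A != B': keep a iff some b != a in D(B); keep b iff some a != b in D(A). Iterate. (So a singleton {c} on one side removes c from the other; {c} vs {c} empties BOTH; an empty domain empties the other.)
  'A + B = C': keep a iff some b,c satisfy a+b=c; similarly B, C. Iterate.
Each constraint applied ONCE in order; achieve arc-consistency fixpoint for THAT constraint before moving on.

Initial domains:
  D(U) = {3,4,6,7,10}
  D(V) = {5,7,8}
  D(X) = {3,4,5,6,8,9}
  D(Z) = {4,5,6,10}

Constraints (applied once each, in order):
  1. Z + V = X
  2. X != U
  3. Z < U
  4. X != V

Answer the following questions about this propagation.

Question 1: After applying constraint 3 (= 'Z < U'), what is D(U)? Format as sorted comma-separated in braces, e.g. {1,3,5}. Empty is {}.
Answer: {6,7,10}

Derivation:
Constraint 1 (Z + V = X) on D(Z)={4,5,6,10} D(V)={5,7,8} D(X)={3,4,5,6,8,9}: Z {4,5,6,10}->{4}; V {5,7,8}->{5}; X {3,4,5,6,8,9}->{9}
Constraint 2 (X != U) on D(X)={9} D(U)={3,4,6,7,10}: no change
Constraint 3 (Z < U) on D(Z)={4} D(U)={3,4,6,7,10}: U {3,4,6,7,10}->{6,7,10}
So after constraint 3: D(U) = {6,7,10}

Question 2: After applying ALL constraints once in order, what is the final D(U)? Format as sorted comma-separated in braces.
Constraint 1 (Z + V = X) on D(Z)={4,5,6,10} D(V)={5,7,8} D(X)={3,4,5,6,8,9}: Z {4,5,6,10}->{4}; V {5,7,8}->{5}; X {3,4,5,6,8,9}->{9}
Constraint 2 (X != U) on D(X)={9} D(U)={3,4,6,7,10}: no change
Constraint 3 (Z < U) on D(Z)={4} D(U)={3,4,6,7,10}: U {3,4,6,7,10}->{6,7,10}
Constraint 4 (X != V) on D(X)={9} D(V)={5}: no change
So after all 4 constraints: D(U) = {6,7,10}

Answer: {6,7,10}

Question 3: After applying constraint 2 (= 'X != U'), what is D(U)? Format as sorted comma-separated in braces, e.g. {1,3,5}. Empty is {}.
Answer: {3,4,6,7,10}

Derivation:
Constraint 1 (Z + V = X) on D(Z)={4,5,6,10} D(V)={5,7,8} D(X)={3,4,5,6,8,9}: Z {4,5,6,10}->{4}; V {5,7,8}->{5}; X {3,4,5,6,8,9}->{9}
Constraint 2 (X != U) on D(X)={9} D(U)={3,4,6,7,10}: no change
So after constraint 2: D(U) = {3,4,6,7,10}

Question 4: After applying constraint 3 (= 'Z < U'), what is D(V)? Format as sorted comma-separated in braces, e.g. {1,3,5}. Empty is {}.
Answer: {5}

Derivation:
Constraint 1 (Z + V = X) on D(Z)={4,5,6,10} D(V)={5,7,8} D(X)={3,4,5,6,8,9}: Z {4,5,6,10}->{4}; V {5,7,8}->{5}; X {3,4,5,6,8,9}->{9}
Constraint 2 (X != U) on D(X)={9} D(U)={3,4,6,7,10}: no change
Constraint 3 (Z < U) on D(Z)={4} D(U)={3,4,6,7,10}: U {3,4,6,7,10}->{6,7,10}
So after constraint 3: D(V) = {5}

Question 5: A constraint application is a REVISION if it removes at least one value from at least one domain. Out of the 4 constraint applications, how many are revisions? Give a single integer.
Answer: 2

Derivation:
Constraint 1 (Z + V = X) on D(Z)={4,5,6,10} D(V)={5,7,8} D(X)={3,4,5,6,8,9}: Z {4,5,6,10}->{4}; V {5,7,8}->{5}; X {3,4,5,6,8,9}->{9} => REVISION
Constraint 2 (X != U) on D(X)={9} D(U)={3,4,6,7,10}: no change => not a revision
Constraint 3 (Z < U) on D(Z)={4} D(U)={3,4,6,7,10}: U {3,4,6,7,10}->{6,7,10} => REVISION
Constraint 4 (X != V) on D(X)={9} D(V)={5}: no change => not a revision
Total revisions = 2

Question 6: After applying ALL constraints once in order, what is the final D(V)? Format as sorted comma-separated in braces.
Answer: {5}

Derivation:
Constraint 1 (Z + V = X) on D(Z)={4,5,6,10} D(V)={5,7,8} D(X)={3,4,5,6,8,9}: Z {4,5,6,10}->{4}; V {5,7,8}->{5}; X {3,4,5,6,8,9}->{9}
Constraint 2 (X != U) on D(X)={9} D(U)={3,4,6,7,10}: no change
Constraint 3 (Z < U) on D(Z)={4} D(U)={3,4,6,7,10}: U {3,4,6,7,10}->{6,7,10}
Constraint 4 (X != V) on D(X)={9} D(V)={5}: no change
So after all 4 constraints: D(V) = {5}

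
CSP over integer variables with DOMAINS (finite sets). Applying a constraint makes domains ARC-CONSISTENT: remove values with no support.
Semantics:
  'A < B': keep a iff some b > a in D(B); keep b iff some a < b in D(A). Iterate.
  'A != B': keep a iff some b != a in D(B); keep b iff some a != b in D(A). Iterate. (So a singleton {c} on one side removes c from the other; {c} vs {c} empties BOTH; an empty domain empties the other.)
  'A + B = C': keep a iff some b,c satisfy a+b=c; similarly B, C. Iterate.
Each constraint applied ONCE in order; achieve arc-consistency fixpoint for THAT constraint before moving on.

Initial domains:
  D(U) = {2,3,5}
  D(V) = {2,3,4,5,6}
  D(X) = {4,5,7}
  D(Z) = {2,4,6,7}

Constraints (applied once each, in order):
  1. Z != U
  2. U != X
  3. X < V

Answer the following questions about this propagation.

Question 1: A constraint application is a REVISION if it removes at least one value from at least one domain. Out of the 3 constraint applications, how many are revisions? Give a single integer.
Constraint 1 (Z != U) on D(Z)={2,4,6,7} D(U)={2,3,5}: no change => not a revision
Constraint 2 (U != X) on D(U)={2,3,5} D(X)={4,5,7}: no change => not a revision
Constraint 3 (X < V) on D(X)={4,5,7} D(V)={2,3,4,5,6}: X {4,5,7}->{4,5}; V {2,3,4,5,6}->{5,6} => REVISION
Total revisions = 1

Answer: 1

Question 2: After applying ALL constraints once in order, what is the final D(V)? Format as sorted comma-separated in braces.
Answer: {5,6}

Derivation:
Constraint 1 (Z != U) on D(Z)={2,4,6,7} D(U)={2,3,5}: no change
Constraint 2 (U != X) on D(U)={2,3,5} D(X)={4,5,7}: no change
Constraint 3 (X < V) on D(X)={4,5,7} D(V)={2,3,4,5,6}: X {4,5,7}->{4,5}; V {2,3,4,5,6}->{5,6}
So after all 3 constraints: D(V) = {5,6}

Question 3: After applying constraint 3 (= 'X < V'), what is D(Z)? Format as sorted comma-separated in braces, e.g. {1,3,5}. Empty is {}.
Answer: {2,4,6,7}

Derivation:
Constraint 1 (Z != U) on D(Z)={2,4,6,7} D(U)={2,3,5}: no change
Constraint 2 (U != X) on D(U)={2,3,5} D(X)={4,5,7}: no change
Constraint 3 (X < V) on D(X)={4,5,7} D(V)={2,3,4,5,6}: X {4,5,7}->{4,5}; V {2,3,4,5,6}->{5,6}
So after constraint 3: D(Z) = {2,4,6,7}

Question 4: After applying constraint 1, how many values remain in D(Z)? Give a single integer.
Answer: 4

Derivation:
Constraint 1 (Z != U) on D(Z)={2,4,6,7} D(U)={2,3,5}: no change
So after constraint 1: D(Z)={2,4,6,7}, size = 4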